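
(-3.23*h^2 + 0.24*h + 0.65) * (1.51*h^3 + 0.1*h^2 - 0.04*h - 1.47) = -4.8773*h^5 + 0.0394*h^4 + 1.1347*h^3 + 4.8035*h^2 - 0.3788*h - 0.9555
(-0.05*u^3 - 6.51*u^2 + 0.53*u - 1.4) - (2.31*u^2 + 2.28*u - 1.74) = -0.05*u^3 - 8.82*u^2 - 1.75*u + 0.34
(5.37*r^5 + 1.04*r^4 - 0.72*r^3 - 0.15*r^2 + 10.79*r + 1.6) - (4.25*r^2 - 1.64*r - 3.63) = 5.37*r^5 + 1.04*r^4 - 0.72*r^3 - 4.4*r^2 + 12.43*r + 5.23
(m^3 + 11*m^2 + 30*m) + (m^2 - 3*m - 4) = m^3 + 12*m^2 + 27*m - 4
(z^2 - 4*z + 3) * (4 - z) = -z^3 + 8*z^2 - 19*z + 12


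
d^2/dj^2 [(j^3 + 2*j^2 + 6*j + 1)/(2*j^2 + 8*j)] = (14*j^3 + 3*j^2 + 12*j + 16)/(j^3*(j^3 + 12*j^2 + 48*j + 64))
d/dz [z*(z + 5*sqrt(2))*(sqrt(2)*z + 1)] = 3*sqrt(2)*z^2 + 22*z + 5*sqrt(2)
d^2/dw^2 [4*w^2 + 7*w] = 8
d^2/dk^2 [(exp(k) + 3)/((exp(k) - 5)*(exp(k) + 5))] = (exp(4*k) + 12*exp(3*k) + 150*exp(2*k) + 300*exp(k) + 625)*exp(k)/(exp(6*k) - 75*exp(4*k) + 1875*exp(2*k) - 15625)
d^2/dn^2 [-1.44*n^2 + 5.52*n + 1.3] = -2.88000000000000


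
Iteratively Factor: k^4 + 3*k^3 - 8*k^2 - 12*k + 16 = (k + 4)*(k^3 - k^2 - 4*k + 4) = (k + 2)*(k + 4)*(k^2 - 3*k + 2) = (k - 2)*(k + 2)*(k + 4)*(k - 1)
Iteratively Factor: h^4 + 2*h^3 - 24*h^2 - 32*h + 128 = (h + 4)*(h^3 - 2*h^2 - 16*h + 32) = (h - 2)*(h + 4)*(h^2 - 16) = (h - 4)*(h - 2)*(h + 4)*(h + 4)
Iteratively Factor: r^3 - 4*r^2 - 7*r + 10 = (r + 2)*(r^2 - 6*r + 5) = (r - 5)*(r + 2)*(r - 1)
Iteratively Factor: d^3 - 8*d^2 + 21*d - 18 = (d - 3)*(d^2 - 5*d + 6) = (d - 3)*(d - 2)*(d - 3)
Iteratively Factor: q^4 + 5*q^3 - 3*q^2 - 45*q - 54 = (q + 3)*(q^3 + 2*q^2 - 9*q - 18) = (q + 2)*(q + 3)*(q^2 - 9) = (q - 3)*(q + 2)*(q + 3)*(q + 3)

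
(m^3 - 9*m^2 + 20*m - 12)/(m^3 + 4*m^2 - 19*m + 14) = (m - 6)/(m + 7)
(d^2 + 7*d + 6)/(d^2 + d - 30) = (d + 1)/(d - 5)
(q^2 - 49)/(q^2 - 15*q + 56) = (q + 7)/(q - 8)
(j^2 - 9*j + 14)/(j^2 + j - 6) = (j - 7)/(j + 3)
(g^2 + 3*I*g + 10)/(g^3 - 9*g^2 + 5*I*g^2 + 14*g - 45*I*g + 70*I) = (g - 2*I)/(g^2 - 9*g + 14)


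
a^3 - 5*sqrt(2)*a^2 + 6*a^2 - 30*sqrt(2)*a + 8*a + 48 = (a + 6)*(a - 4*sqrt(2))*(a - sqrt(2))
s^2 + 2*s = s*(s + 2)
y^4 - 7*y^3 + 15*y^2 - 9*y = y*(y - 3)^2*(y - 1)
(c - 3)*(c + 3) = c^2 - 9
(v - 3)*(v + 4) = v^2 + v - 12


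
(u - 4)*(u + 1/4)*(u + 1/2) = u^3 - 13*u^2/4 - 23*u/8 - 1/2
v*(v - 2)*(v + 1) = v^3 - v^2 - 2*v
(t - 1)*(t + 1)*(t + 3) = t^3 + 3*t^2 - t - 3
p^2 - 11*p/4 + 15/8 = (p - 3/2)*(p - 5/4)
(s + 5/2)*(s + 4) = s^2 + 13*s/2 + 10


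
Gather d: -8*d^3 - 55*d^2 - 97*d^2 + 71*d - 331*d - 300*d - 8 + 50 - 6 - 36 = -8*d^3 - 152*d^2 - 560*d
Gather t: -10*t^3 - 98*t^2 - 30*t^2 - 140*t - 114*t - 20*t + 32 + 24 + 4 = -10*t^3 - 128*t^2 - 274*t + 60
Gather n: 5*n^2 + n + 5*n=5*n^2 + 6*n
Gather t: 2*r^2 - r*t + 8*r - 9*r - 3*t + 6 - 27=2*r^2 - r + t*(-r - 3) - 21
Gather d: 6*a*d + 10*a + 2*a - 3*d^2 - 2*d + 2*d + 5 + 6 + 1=6*a*d + 12*a - 3*d^2 + 12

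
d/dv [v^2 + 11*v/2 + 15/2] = 2*v + 11/2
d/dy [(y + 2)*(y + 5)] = 2*y + 7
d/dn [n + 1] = 1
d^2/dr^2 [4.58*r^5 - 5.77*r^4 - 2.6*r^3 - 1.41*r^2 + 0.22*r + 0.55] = 91.6*r^3 - 69.24*r^2 - 15.6*r - 2.82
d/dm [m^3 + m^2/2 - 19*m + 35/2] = 3*m^2 + m - 19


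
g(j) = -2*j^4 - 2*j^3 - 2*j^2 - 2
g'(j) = -8*j^3 - 6*j^2 - 4*j = 2*j*(-4*j^2 - 3*j - 2)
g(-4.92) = -984.12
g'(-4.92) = 827.21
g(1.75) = -37.60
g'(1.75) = -68.25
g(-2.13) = -32.91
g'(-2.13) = 58.61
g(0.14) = -2.05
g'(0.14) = -0.70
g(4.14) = -765.73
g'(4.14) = -687.06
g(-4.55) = -712.20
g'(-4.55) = 647.56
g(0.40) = -2.50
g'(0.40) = -3.07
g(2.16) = -75.02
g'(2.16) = -117.26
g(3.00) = -236.00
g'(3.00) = -282.00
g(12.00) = -45218.00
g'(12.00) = -14736.00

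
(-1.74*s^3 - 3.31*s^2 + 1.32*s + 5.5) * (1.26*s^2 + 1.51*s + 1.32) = -2.1924*s^5 - 6.798*s^4 - 5.6317*s^3 + 4.554*s^2 + 10.0474*s + 7.26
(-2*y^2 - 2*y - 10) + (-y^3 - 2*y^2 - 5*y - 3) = -y^3 - 4*y^2 - 7*y - 13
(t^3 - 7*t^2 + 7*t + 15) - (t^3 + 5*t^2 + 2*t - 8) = -12*t^2 + 5*t + 23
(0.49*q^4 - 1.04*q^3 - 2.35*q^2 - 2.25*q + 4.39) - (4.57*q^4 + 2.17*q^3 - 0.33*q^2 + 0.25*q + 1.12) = -4.08*q^4 - 3.21*q^3 - 2.02*q^2 - 2.5*q + 3.27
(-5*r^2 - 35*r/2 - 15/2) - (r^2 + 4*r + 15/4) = -6*r^2 - 43*r/2 - 45/4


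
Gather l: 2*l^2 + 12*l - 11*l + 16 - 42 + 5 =2*l^2 + l - 21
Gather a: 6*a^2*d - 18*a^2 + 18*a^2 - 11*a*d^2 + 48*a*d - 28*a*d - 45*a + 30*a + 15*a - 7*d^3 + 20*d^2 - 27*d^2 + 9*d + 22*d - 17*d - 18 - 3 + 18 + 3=6*a^2*d + a*(-11*d^2 + 20*d) - 7*d^3 - 7*d^2 + 14*d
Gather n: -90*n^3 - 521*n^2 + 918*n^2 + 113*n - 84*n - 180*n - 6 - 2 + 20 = -90*n^3 + 397*n^2 - 151*n + 12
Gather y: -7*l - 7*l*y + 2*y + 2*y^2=-7*l + 2*y^2 + y*(2 - 7*l)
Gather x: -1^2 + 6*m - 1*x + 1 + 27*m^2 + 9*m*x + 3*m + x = 27*m^2 + 9*m*x + 9*m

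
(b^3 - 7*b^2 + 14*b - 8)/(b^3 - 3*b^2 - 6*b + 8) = (b - 2)/(b + 2)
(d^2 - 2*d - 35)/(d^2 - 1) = (d^2 - 2*d - 35)/(d^2 - 1)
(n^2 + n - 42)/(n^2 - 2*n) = (n^2 + n - 42)/(n*(n - 2))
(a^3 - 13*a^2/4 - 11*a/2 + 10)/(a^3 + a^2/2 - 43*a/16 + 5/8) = 4*(a - 4)/(4*a - 1)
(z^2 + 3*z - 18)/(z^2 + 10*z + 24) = (z - 3)/(z + 4)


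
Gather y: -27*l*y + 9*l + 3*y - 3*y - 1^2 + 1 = -27*l*y + 9*l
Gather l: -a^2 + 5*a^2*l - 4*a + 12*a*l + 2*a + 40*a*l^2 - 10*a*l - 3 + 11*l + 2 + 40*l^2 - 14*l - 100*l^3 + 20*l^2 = -a^2 - 2*a - 100*l^3 + l^2*(40*a + 60) + l*(5*a^2 + 2*a - 3) - 1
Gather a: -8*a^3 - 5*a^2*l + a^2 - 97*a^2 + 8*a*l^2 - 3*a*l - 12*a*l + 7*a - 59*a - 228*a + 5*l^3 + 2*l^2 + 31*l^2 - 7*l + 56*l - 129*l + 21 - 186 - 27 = -8*a^3 + a^2*(-5*l - 96) + a*(8*l^2 - 15*l - 280) + 5*l^3 + 33*l^2 - 80*l - 192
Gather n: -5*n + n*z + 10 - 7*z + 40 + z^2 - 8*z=n*(z - 5) + z^2 - 15*z + 50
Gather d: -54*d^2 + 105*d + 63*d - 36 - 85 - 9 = -54*d^2 + 168*d - 130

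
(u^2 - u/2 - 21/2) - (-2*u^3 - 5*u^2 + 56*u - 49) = 2*u^3 + 6*u^2 - 113*u/2 + 77/2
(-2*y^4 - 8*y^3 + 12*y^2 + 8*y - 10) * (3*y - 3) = -6*y^5 - 18*y^4 + 60*y^3 - 12*y^2 - 54*y + 30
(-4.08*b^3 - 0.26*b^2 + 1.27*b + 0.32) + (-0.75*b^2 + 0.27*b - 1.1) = -4.08*b^3 - 1.01*b^2 + 1.54*b - 0.78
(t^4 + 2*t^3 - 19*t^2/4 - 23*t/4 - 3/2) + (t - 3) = t^4 + 2*t^3 - 19*t^2/4 - 19*t/4 - 9/2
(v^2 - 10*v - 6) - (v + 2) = v^2 - 11*v - 8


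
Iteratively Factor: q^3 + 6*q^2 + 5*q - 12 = (q - 1)*(q^2 + 7*q + 12) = (q - 1)*(q + 4)*(q + 3)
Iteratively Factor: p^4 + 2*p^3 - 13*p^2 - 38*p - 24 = (p - 4)*(p^3 + 6*p^2 + 11*p + 6) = (p - 4)*(p + 1)*(p^2 + 5*p + 6) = (p - 4)*(p + 1)*(p + 3)*(p + 2)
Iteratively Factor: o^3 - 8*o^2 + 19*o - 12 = (o - 4)*(o^2 - 4*o + 3) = (o - 4)*(o - 1)*(o - 3)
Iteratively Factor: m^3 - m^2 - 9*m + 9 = (m + 3)*(m^2 - 4*m + 3) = (m - 3)*(m + 3)*(m - 1)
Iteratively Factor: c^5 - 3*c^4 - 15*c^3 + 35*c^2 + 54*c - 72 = (c - 4)*(c^4 + c^3 - 11*c^2 - 9*c + 18) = (c - 4)*(c - 3)*(c^3 + 4*c^2 + c - 6) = (c - 4)*(c - 3)*(c + 2)*(c^2 + 2*c - 3) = (c - 4)*(c - 3)*(c + 2)*(c + 3)*(c - 1)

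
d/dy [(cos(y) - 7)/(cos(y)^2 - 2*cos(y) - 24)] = (cos(y)^2 - 14*cos(y) + 38)*sin(y)/(sin(y)^2 + 2*cos(y) + 23)^2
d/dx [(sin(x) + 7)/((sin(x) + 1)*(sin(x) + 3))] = (-14*sin(x) + cos(x)^2 - 26)*cos(x)/((sin(x) + 1)^2*(sin(x) + 3)^2)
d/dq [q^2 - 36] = 2*q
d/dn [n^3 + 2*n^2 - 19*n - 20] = 3*n^2 + 4*n - 19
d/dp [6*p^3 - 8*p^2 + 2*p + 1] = 18*p^2 - 16*p + 2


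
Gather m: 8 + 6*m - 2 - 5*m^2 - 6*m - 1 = 5 - 5*m^2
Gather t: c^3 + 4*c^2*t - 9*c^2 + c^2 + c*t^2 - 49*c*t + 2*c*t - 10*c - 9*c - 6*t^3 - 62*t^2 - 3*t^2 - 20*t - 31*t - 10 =c^3 - 8*c^2 - 19*c - 6*t^3 + t^2*(c - 65) + t*(4*c^2 - 47*c - 51) - 10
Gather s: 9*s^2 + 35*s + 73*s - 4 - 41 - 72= 9*s^2 + 108*s - 117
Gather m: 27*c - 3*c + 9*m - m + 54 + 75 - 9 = 24*c + 8*m + 120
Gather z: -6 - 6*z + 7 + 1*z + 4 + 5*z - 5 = 0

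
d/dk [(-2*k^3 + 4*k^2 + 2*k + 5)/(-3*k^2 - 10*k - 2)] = 2*(3*k^4 + 20*k^3 - 11*k^2 + 7*k + 23)/(9*k^4 + 60*k^3 + 112*k^2 + 40*k + 4)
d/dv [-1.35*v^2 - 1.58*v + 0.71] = -2.7*v - 1.58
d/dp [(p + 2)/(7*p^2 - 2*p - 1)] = (-7*p^2 - 28*p + 3)/(49*p^4 - 28*p^3 - 10*p^2 + 4*p + 1)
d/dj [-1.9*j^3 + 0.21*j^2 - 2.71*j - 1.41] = -5.7*j^2 + 0.42*j - 2.71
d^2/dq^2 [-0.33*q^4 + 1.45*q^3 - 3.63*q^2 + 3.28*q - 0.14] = -3.96*q^2 + 8.7*q - 7.26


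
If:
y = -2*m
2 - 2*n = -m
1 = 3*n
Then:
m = -4/3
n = 1/3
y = 8/3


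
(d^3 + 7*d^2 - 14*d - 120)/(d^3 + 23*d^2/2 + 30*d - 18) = 2*(d^2 + d - 20)/(2*d^2 + 11*d - 6)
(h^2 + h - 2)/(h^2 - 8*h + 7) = (h + 2)/(h - 7)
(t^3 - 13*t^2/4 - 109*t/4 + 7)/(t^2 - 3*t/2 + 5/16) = 4*(t^2 - 3*t - 28)/(4*t - 5)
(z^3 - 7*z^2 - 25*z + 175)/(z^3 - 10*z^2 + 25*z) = (z^2 - 2*z - 35)/(z*(z - 5))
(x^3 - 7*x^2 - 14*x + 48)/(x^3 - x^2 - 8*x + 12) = (x - 8)/(x - 2)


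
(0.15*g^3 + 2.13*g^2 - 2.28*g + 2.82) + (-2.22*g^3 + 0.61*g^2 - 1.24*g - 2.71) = -2.07*g^3 + 2.74*g^2 - 3.52*g + 0.11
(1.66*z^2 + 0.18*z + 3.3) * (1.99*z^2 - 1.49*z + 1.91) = 3.3034*z^4 - 2.1152*z^3 + 9.4694*z^2 - 4.5732*z + 6.303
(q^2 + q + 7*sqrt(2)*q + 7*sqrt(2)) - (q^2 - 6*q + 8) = 7*q + 7*sqrt(2)*q - 8 + 7*sqrt(2)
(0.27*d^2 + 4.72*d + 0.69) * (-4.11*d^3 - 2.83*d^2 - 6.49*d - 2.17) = -1.1097*d^5 - 20.1633*d^4 - 17.9458*d^3 - 33.1714*d^2 - 14.7205*d - 1.4973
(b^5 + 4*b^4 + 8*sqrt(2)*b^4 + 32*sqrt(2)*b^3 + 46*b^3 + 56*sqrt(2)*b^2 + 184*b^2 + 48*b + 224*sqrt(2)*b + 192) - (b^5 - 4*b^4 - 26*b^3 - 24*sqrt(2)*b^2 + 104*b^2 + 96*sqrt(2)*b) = 8*b^4 + 8*sqrt(2)*b^4 + 32*sqrt(2)*b^3 + 72*b^3 + 80*b^2 + 80*sqrt(2)*b^2 + 48*b + 128*sqrt(2)*b + 192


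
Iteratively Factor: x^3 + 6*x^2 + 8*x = (x + 4)*(x^2 + 2*x) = x*(x + 4)*(x + 2)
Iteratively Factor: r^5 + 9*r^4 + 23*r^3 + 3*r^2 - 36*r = (r + 3)*(r^4 + 6*r^3 + 5*r^2 - 12*r) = (r + 3)*(r + 4)*(r^3 + 2*r^2 - 3*r) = (r - 1)*(r + 3)*(r + 4)*(r^2 + 3*r) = r*(r - 1)*(r + 3)*(r + 4)*(r + 3)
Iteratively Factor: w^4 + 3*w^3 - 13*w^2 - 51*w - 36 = (w + 3)*(w^3 - 13*w - 12) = (w + 1)*(w + 3)*(w^2 - w - 12) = (w + 1)*(w + 3)^2*(w - 4)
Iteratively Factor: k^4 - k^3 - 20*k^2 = (k + 4)*(k^3 - 5*k^2) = k*(k + 4)*(k^2 - 5*k) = k*(k - 5)*(k + 4)*(k)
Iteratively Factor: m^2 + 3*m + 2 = (m + 1)*(m + 2)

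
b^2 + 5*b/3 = b*(b + 5/3)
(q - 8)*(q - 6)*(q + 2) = q^3 - 12*q^2 + 20*q + 96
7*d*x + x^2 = x*(7*d + x)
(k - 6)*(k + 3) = k^2 - 3*k - 18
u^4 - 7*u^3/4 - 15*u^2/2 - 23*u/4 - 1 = (u - 4)*(u + 1/4)*(u + 1)^2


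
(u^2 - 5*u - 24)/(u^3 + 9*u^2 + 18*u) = (u - 8)/(u*(u + 6))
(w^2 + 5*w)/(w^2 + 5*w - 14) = w*(w + 5)/(w^2 + 5*w - 14)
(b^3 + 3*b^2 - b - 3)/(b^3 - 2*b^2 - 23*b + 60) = (b^3 + 3*b^2 - b - 3)/(b^3 - 2*b^2 - 23*b + 60)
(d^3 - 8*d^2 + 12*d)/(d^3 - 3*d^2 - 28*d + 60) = d/(d + 5)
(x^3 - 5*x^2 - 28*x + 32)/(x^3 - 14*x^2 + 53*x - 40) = (x + 4)/(x - 5)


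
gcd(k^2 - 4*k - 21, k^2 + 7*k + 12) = k + 3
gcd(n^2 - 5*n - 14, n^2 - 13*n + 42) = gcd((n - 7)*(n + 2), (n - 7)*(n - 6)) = n - 7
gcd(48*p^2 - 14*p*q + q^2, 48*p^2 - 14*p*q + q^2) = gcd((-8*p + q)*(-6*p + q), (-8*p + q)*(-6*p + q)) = 48*p^2 - 14*p*q + q^2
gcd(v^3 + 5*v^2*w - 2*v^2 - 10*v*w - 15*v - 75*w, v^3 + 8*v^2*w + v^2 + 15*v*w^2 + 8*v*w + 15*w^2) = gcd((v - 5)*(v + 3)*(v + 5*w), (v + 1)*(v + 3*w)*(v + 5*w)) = v + 5*w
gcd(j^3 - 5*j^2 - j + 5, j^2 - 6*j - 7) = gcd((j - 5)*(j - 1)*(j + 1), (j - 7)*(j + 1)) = j + 1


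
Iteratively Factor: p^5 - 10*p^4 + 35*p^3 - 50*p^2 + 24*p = (p - 2)*(p^4 - 8*p^3 + 19*p^2 - 12*p) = p*(p - 2)*(p^3 - 8*p^2 + 19*p - 12) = p*(p - 4)*(p - 2)*(p^2 - 4*p + 3) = p*(p - 4)*(p - 3)*(p - 2)*(p - 1)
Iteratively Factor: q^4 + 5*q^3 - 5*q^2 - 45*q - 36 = (q + 3)*(q^3 + 2*q^2 - 11*q - 12) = (q + 3)*(q + 4)*(q^2 - 2*q - 3) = (q - 3)*(q + 3)*(q + 4)*(q + 1)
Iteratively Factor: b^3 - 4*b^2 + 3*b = (b)*(b^2 - 4*b + 3) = b*(b - 1)*(b - 3)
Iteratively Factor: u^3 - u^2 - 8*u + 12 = (u - 2)*(u^2 + u - 6) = (u - 2)*(u + 3)*(u - 2)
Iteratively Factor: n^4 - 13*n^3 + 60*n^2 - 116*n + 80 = (n - 2)*(n^3 - 11*n^2 + 38*n - 40) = (n - 2)^2*(n^2 - 9*n + 20) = (n - 5)*(n - 2)^2*(n - 4)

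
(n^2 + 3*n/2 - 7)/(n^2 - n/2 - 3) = (2*n + 7)/(2*n + 3)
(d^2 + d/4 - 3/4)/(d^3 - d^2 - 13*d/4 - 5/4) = (4*d - 3)/(4*d^2 - 8*d - 5)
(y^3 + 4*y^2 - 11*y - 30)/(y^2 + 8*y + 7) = (y^3 + 4*y^2 - 11*y - 30)/(y^2 + 8*y + 7)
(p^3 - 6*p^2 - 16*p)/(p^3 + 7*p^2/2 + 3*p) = 2*(p - 8)/(2*p + 3)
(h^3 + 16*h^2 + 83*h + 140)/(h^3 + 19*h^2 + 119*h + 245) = (h + 4)/(h + 7)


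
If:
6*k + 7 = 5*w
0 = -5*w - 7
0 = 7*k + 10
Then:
No Solution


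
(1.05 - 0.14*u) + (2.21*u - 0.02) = 2.07*u + 1.03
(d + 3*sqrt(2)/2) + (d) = 2*d + 3*sqrt(2)/2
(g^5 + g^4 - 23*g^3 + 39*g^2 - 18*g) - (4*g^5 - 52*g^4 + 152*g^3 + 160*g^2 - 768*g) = -3*g^5 + 53*g^4 - 175*g^3 - 121*g^2 + 750*g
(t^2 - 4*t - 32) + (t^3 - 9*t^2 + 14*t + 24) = t^3 - 8*t^2 + 10*t - 8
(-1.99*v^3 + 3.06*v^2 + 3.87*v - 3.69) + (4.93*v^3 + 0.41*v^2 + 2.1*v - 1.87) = 2.94*v^3 + 3.47*v^2 + 5.97*v - 5.56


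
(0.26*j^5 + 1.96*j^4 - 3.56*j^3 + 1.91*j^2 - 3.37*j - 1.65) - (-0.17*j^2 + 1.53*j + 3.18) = 0.26*j^5 + 1.96*j^4 - 3.56*j^3 + 2.08*j^2 - 4.9*j - 4.83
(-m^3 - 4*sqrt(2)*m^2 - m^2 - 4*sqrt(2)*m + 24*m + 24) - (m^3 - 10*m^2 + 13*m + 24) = -2*m^3 - 4*sqrt(2)*m^2 + 9*m^2 - 4*sqrt(2)*m + 11*m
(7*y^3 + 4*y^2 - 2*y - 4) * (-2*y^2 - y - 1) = -14*y^5 - 15*y^4 - 7*y^3 + 6*y^2 + 6*y + 4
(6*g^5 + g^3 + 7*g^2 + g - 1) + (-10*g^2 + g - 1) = 6*g^5 + g^3 - 3*g^2 + 2*g - 2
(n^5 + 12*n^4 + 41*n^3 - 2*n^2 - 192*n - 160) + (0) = n^5 + 12*n^4 + 41*n^3 - 2*n^2 - 192*n - 160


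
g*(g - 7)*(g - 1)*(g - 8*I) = g^4 - 8*g^3 - 8*I*g^3 + 7*g^2 + 64*I*g^2 - 56*I*g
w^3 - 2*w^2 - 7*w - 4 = (w - 4)*(w + 1)^2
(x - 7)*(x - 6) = x^2 - 13*x + 42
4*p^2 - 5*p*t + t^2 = (-4*p + t)*(-p + t)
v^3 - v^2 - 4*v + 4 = (v - 2)*(v - 1)*(v + 2)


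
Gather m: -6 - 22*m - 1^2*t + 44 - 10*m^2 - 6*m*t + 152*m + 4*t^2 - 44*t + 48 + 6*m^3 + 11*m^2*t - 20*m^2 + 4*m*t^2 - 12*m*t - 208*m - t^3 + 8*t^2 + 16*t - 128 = 6*m^3 + m^2*(11*t - 30) + m*(4*t^2 - 18*t - 78) - t^3 + 12*t^2 - 29*t - 42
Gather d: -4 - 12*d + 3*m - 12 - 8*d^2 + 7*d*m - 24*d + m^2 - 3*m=-8*d^2 + d*(7*m - 36) + m^2 - 16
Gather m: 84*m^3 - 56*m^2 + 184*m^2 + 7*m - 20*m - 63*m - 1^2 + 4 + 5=84*m^3 + 128*m^2 - 76*m + 8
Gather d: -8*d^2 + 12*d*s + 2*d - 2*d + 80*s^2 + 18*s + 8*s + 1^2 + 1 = -8*d^2 + 12*d*s + 80*s^2 + 26*s + 2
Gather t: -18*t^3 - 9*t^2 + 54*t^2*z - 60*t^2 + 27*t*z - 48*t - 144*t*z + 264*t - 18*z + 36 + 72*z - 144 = -18*t^3 + t^2*(54*z - 69) + t*(216 - 117*z) + 54*z - 108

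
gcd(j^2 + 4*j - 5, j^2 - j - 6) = 1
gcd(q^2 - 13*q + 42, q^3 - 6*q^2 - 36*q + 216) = q - 6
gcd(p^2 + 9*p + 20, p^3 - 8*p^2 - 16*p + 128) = p + 4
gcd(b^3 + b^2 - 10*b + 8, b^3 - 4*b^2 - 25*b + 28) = b^2 + 3*b - 4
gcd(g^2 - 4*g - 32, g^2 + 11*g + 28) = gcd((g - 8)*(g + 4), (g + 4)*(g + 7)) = g + 4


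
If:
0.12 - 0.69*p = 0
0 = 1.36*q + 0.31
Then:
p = 0.17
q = -0.23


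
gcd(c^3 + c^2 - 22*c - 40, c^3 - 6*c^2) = 1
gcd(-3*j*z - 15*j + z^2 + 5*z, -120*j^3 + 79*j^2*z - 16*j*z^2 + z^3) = -3*j + z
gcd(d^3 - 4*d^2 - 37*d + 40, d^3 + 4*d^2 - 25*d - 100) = d + 5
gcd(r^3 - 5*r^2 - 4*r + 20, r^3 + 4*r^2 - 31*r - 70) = r^2 - 3*r - 10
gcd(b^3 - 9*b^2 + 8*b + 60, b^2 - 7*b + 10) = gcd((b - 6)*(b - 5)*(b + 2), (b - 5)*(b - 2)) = b - 5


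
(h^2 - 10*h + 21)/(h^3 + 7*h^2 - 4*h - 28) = (h^2 - 10*h + 21)/(h^3 + 7*h^2 - 4*h - 28)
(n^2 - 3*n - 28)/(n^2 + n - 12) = (n - 7)/(n - 3)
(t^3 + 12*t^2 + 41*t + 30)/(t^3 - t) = (t^2 + 11*t + 30)/(t*(t - 1))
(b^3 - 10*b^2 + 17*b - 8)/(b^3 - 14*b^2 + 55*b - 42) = (b^2 - 9*b + 8)/(b^2 - 13*b + 42)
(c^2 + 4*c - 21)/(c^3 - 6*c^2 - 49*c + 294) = (c - 3)/(c^2 - 13*c + 42)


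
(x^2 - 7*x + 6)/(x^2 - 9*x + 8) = (x - 6)/(x - 8)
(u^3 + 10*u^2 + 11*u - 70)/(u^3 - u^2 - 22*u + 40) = (u + 7)/(u - 4)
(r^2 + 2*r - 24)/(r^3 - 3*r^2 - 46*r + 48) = (r - 4)/(r^2 - 9*r + 8)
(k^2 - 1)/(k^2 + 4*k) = (k^2 - 1)/(k*(k + 4))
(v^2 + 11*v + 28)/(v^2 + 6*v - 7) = (v + 4)/(v - 1)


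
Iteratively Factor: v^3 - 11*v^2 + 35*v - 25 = (v - 1)*(v^2 - 10*v + 25) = (v - 5)*(v - 1)*(v - 5)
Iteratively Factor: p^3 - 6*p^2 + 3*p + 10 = (p - 5)*(p^2 - p - 2) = (p - 5)*(p + 1)*(p - 2)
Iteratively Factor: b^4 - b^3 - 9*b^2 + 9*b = (b - 3)*(b^3 + 2*b^2 - 3*b) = b*(b - 3)*(b^2 + 2*b - 3) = b*(b - 3)*(b + 3)*(b - 1)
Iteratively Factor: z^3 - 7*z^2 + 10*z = (z - 2)*(z^2 - 5*z) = (z - 5)*(z - 2)*(z)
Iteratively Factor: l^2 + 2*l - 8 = (l - 2)*(l + 4)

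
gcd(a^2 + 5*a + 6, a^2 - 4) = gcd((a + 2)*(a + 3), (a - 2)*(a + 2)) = a + 2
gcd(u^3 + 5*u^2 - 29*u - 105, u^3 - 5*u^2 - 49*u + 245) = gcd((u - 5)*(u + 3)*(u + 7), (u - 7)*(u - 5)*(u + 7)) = u^2 + 2*u - 35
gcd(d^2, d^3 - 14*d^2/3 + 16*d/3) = d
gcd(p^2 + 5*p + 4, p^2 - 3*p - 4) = p + 1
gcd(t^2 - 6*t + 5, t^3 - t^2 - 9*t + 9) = t - 1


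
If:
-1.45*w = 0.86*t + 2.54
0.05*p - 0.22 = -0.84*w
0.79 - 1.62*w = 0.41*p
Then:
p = 1.17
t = -3.28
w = 0.19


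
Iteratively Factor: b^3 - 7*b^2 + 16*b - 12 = (b - 2)*(b^2 - 5*b + 6) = (b - 3)*(b - 2)*(b - 2)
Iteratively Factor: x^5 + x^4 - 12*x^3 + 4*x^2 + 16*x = (x - 2)*(x^4 + 3*x^3 - 6*x^2 - 8*x) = (x - 2)*(x + 4)*(x^3 - x^2 - 2*x) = (x - 2)^2*(x + 4)*(x^2 + x) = x*(x - 2)^2*(x + 4)*(x + 1)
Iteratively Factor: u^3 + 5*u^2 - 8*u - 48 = (u + 4)*(u^2 + u - 12) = (u - 3)*(u + 4)*(u + 4)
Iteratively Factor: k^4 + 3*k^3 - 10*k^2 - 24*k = (k - 3)*(k^3 + 6*k^2 + 8*k) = k*(k - 3)*(k^2 + 6*k + 8) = k*(k - 3)*(k + 4)*(k + 2)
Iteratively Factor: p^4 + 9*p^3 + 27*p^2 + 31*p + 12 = (p + 1)*(p^3 + 8*p^2 + 19*p + 12) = (p + 1)*(p + 4)*(p^2 + 4*p + 3) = (p + 1)^2*(p + 4)*(p + 3)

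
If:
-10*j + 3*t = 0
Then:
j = 3*t/10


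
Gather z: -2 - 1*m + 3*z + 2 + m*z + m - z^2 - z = -z^2 + z*(m + 2)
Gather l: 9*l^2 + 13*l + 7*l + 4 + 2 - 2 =9*l^2 + 20*l + 4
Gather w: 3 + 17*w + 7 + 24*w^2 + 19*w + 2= 24*w^2 + 36*w + 12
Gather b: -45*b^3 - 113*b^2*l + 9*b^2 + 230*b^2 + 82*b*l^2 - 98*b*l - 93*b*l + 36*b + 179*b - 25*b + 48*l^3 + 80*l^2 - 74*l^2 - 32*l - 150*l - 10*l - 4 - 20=-45*b^3 + b^2*(239 - 113*l) + b*(82*l^2 - 191*l + 190) + 48*l^3 + 6*l^2 - 192*l - 24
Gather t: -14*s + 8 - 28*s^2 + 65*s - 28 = -28*s^2 + 51*s - 20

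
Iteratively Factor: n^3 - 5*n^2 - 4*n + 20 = (n + 2)*(n^2 - 7*n + 10) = (n - 2)*(n + 2)*(n - 5)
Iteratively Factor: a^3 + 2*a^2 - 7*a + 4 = (a + 4)*(a^2 - 2*a + 1) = (a - 1)*(a + 4)*(a - 1)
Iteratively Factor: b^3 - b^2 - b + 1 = (b + 1)*(b^2 - 2*b + 1) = (b - 1)*(b + 1)*(b - 1)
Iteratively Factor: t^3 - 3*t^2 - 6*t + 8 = (t - 1)*(t^2 - 2*t - 8) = (t - 4)*(t - 1)*(t + 2)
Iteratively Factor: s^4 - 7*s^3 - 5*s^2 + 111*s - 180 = (s - 5)*(s^3 - 2*s^2 - 15*s + 36) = (s - 5)*(s - 3)*(s^2 + s - 12) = (s - 5)*(s - 3)^2*(s + 4)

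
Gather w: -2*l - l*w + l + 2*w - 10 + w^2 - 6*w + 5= -l + w^2 + w*(-l - 4) - 5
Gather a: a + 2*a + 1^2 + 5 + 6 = 3*a + 12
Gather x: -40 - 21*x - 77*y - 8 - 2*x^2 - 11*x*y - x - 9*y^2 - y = -2*x^2 + x*(-11*y - 22) - 9*y^2 - 78*y - 48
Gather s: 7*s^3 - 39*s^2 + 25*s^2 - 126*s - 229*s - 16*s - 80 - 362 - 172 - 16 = 7*s^3 - 14*s^2 - 371*s - 630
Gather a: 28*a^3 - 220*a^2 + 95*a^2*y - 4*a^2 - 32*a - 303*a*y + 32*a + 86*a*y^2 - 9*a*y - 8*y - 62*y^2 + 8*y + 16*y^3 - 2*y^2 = 28*a^3 + a^2*(95*y - 224) + a*(86*y^2 - 312*y) + 16*y^3 - 64*y^2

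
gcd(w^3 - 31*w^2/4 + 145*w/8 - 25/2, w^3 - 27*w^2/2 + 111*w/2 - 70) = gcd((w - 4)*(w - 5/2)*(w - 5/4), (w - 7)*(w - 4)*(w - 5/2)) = w^2 - 13*w/2 + 10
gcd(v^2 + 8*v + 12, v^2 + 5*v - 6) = v + 6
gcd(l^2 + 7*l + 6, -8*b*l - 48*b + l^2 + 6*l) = l + 6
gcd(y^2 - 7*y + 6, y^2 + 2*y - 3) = y - 1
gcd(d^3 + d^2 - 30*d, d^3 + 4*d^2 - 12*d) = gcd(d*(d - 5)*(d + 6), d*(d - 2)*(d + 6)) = d^2 + 6*d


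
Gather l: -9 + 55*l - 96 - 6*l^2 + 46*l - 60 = -6*l^2 + 101*l - 165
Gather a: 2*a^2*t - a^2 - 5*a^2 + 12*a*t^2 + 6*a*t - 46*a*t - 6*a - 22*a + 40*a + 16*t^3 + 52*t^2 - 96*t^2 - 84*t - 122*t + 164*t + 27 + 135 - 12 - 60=a^2*(2*t - 6) + a*(12*t^2 - 40*t + 12) + 16*t^3 - 44*t^2 - 42*t + 90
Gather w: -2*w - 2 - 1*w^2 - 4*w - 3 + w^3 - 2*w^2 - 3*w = w^3 - 3*w^2 - 9*w - 5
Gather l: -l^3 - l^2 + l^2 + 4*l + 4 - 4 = -l^3 + 4*l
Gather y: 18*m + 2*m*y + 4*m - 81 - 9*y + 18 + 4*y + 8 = 22*m + y*(2*m - 5) - 55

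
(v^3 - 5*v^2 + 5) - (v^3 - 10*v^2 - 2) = 5*v^2 + 7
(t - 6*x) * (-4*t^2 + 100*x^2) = -4*t^3 + 24*t^2*x + 100*t*x^2 - 600*x^3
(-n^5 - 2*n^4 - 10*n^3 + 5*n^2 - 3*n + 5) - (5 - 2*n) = -n^5 - 2*n^4 - 10*n^3 + 5*n^2 - n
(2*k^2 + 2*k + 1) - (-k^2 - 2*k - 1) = 3*k^2 + 4*k + 2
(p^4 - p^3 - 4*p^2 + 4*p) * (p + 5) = p^5 + 4*p^4 - 9*p^3 - 16*p^2 + 20*p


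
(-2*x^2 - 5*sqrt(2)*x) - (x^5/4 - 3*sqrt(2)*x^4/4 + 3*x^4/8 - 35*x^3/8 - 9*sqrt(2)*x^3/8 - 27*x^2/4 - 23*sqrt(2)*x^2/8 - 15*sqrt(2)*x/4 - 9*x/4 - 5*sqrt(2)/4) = -x^5/4 - 3*x^4/8 + 3*sqrt(2)*x^4/4 + 9*sqrt(2)*x^3/8 + 35*x^3/8 + 23*sqrt(2)*x^2/8 + 19*x^2/4 - 5*sqrt(2)*x/4 + 9*x/4 + 5*sqrt(2)/4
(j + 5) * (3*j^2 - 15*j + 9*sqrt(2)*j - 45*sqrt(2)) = 3*j^3 + 9*sqrt(2)*j^2 - 75*j - 225*sqrt(2)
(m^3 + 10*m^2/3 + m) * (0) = 0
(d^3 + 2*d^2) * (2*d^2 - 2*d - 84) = 2*d^5 + 2*d^4 - 88*d^3 - 168*d^2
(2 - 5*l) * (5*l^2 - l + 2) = -25*l^3 + 15*l^2 - 12*l + 4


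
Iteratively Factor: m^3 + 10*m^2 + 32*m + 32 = (m + 4)*(m^2 + 6*m + 8) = (m + 4)^2*(m + 2)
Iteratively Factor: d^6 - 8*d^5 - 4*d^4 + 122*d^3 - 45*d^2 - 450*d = (d - 3)*(d^5 - 5*d^4 - 19*d^3 + 65*d^2 + 150*d) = d*(d - 3)*(d^4 - 5*d^3 - 19*d^2 + 65*d + 150) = d*(d - 3)*(d + 3)*(d^3 - 8*d^2 + 5*d + 50) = d*(d - 5)*(d - 3)*(d + 3)*(d^2 - 3*d - 10) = d*(d - 5)^2*(d - 3)*(d + 3)*(d + 2)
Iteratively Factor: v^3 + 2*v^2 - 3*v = (v)*(v^2 + 2*v - 3) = v*(v + 3)*(v - 1)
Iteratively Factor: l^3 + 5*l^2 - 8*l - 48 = (l + 4)*(l^2 + l - 12) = (l + 4)^2*(l - 3)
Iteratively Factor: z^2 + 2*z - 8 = (z - 2)*(z + 4)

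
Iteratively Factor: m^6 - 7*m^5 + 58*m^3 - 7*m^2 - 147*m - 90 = (m + 1)*(m^5 - 8*m^4 + 8*m^3 + 50*m^2 - 57*m - 90) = (m - 3)*(m + 1)*(m^4 - 5*m^3 - 7*m^2 + 29*m + 30) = (m - 3)*(m + 1)^2*(m^3 - 6*m^2 - m + 30) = (m - 3)^2*(m + 1)^2*(m^2 - 3*m - 10) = (m - 5)*(m - 3)^2*(m + 1)^2*(m + 2)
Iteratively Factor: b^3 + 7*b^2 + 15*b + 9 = (b + 3)*(b^2 + 4*b + 3) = (b + 3)^2*(b + 1)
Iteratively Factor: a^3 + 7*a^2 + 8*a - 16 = (a + 4)*(a^2 + 3*a - 4) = (a + 4)^2*(a - 1)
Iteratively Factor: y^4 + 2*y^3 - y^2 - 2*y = (y + 2)*(y^3 - y) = y*(y + 2)*(y^2 - 1) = y*(y + 1)*(y + 2)*(y - 1)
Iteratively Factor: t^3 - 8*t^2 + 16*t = (t - 4)*(t^2 - 4*t) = t*(t - 4)*(t - 4)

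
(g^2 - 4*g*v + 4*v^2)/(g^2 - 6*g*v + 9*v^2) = (g^2 - 4*g*v + 4*v^2)/(g^2 - 6*g*v + 9*v^2)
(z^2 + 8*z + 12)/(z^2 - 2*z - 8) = (z + 6)/(z - 4)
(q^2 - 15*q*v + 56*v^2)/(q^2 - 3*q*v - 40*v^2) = (q - 7*v)/(q + 5*v)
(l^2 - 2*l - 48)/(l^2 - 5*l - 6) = (-l^2 + 2*l + 48)/(-l^2 + 5*l + 6)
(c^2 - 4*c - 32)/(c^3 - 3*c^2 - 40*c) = (c + 4)/(c*(c + 5))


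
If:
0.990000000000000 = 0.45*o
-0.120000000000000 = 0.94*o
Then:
No Solution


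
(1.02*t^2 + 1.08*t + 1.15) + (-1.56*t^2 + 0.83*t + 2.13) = -0.54*t^2 + 1.91*t + 3.28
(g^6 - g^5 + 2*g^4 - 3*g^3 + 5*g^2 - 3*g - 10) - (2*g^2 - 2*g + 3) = g^6 - g^5 + 2*g^4 - 3*g^3 + 3*g^2 - g - 13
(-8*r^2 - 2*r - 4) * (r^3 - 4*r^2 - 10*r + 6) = -8*r^5 + 30*r^4 + 84*r^3 - 12*r^2 + 28*r - 24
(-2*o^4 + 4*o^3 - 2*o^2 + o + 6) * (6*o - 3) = -12*o^5 + 30*o^4 - 24*o^3 + 12*o^2 + 33*o - 18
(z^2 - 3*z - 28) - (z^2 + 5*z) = -8*z - 28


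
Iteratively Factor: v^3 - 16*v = (v + 4)*(v^2 - 4*v) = (v - 4)*(v + 4)*(v)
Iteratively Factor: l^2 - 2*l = (l)*(l - 2)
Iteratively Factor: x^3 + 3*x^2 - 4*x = (x - 1)*(x^2 + 4*x) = x*(x - 1)*(x + 4)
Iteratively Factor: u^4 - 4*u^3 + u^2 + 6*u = (u)*(u^3 - 4*u^2 + u + 6) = u*(u - 2)*(u^2 - 2*u - 3) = u*(u - 2)*(u + 1)*(u - 3)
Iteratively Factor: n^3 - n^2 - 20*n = (n - 5)*(n^2 + 4*n) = n*(n - 5)*(n + 4)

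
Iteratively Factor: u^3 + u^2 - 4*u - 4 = (u + 1)*(u^2 - 4) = (u + 1)*(u + 2)*(u - 2)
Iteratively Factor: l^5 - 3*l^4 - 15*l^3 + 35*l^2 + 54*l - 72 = (l - 1)*(l^4 - 2*l^3 - 17*l^2 + 18*l + 72) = (l - 1)*(l + 3)*(l^3 - 5*l^2 - 2*l + 24) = (l - 3)*(l - 1)*(l + 3)*(l^2 - 2*l - 8) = (l - 3)*(l - 1)*(l + 2)*(l + 3)*(l - 4)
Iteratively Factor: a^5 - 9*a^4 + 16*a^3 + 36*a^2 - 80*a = (a - 2)*(a^4 - 7*a^3 + 2*a^2 + 40*a) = a*(a - 2)*(a^3 - 7*a^2 + 2*a + 40) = a*(a - 2)*(a + 2)*(a^2 - 9*a + 20) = a*(a - 4)*(a - 2)*(a + 2)*(a - 5)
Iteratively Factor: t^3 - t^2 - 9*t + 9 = (t + 3)*(t^2 - 4*t + 3) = (t - 3)*(t + 3)*(t - 1)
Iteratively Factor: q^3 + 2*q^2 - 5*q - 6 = (q + 3)*(q^2 - q - 2) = (q + 1)*(q + 3)*(q - 2)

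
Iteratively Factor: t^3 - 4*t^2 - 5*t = (t)*(t^2 - 4*t - 5) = t*(t + 1)*(t - 5)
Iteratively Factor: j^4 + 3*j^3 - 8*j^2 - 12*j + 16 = (j - 2)*(j^3 + 5*j^2 + 2*j - 8) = (j - 2)*(j + 4)*(j^2 + j - 2) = (j - 2)*(j + 2)*(j + 4)*(j - 1)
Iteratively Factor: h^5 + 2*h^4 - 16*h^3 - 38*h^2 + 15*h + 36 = (h - 4)*(h^4 + 6*h^3 + 8*h^2 - 6*h - 9) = (h - 4)*(h + 3)*(h^3 + 3*h^2 - h - 3) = (h - 4)*(h + 3)^2*(h^2 - 1) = (h - 4)*(h + 1)*(h + 3)^2*(h - 1)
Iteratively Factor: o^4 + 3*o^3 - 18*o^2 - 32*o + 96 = (o + 4)*(o^3 - o^2 - 14*o + 24) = (o + 4)^2*(o^2 - 5*o + 6) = (o - 2)*(o + 4)^2*(o - 3)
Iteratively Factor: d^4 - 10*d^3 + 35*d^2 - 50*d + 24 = (d - 3)*(d^3 - 7*d^2 + 14*d - 8) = (d - 4)*(d - 3)*(d^2 - 3*d + 2) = (d - 4)*(d - 3)*(d - 1)*(d - 2)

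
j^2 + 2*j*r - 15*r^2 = (j - 3*r)*(j + 5*r)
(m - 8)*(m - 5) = m^2 - 13*m + 40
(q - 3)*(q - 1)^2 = q^3 - 5*q^2 + 7*q - 3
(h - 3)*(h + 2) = h^2 - h - 6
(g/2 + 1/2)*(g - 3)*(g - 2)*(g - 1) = g^4/2 - 5*g^3/2 + 5*g^2/2 + 5*g/2 - 3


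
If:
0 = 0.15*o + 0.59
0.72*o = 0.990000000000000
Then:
No Solution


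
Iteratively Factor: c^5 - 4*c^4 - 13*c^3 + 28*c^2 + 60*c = (c)*(c^4 - 4*c^3 - 13*c^2 + 28*c + 60) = c*(c + 2)*(c^3 - 6*c^2 - c + 30) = c*(c - 5)*(c + 2)*(c^2 - c - 6) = c*(c - 5)*(c + 2)^2*(c - 3)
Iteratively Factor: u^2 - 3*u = (u)*(u - 3)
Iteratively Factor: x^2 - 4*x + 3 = (x - 1)*(x - 3)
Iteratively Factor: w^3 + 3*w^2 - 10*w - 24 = (w - 3)*(w^2 + 6*w + 8) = (w - 3)*(w + 2)*(w + 4)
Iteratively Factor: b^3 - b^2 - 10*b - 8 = (b - 4)*(b^2 + 3*b + 2) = (b - 4)*(b + 1)*(b + 2)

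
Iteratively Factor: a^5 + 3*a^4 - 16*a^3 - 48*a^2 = (a + 3)*(a^4 - 16*a^2) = (a - 4)*(a + 3)*(a^3 + 4*a^2) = (a - 4)*(a + 3)*(a + 4)*(a^2) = a*(a - 4)*(a + 3)*(a + 4)*(a)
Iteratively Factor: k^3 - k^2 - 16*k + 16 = (k - 4)*(k^2 + 3*k - 4) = (k - 4)*(k + 4)*(k - 1)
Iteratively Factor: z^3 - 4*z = (z)*(z^2 - 4) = z*(z - 2)*(z + 2)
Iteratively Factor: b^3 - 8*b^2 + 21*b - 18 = (b - 3)*(b^2 - 5*b + 6) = (b - 3)^2*(b - 2)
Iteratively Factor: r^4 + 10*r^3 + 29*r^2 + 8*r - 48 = (r + 3)*(r^3 + 7*r^2 + 8*r - 16) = (r + 3)*(r + 4)*(r^2 + 3*r - 4) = (r - 1)*(r + 3)*(r + 4)*(r + 4)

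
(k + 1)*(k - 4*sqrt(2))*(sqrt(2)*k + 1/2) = sqrt(2)*k^3 - 15*k^2/2 + sqrt(2)*k^2 - 15*k/2 - 2*sqrt(2)*k - 2*sqrt(2)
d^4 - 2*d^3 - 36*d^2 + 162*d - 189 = (d - 3)^3*(d + 7)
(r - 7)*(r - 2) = r^2 - 9*r + 14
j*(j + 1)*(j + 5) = j^3 + 6*j^2 + 5*j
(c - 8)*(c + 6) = c^2 - 2*c - 48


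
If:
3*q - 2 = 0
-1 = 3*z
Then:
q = 2/3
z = -1/3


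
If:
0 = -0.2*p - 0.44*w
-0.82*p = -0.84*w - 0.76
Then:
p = 0.63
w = -0.29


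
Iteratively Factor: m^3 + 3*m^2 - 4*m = (m)*(m^2 + 3*m - 4) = m*(m + 4)*(m - 1)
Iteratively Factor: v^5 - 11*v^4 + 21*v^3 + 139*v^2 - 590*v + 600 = (v - 5)*(v^4 - 6*v^3 - 9*v^2 + 94*v - 120) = (v - 5)*(v - 3)*(v^3 - 3*v^2 - 18*v + 40) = (v - 5)^2*(v - 3)*(v^2 + 2*v - 8) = (v - 5)^2*(v - 3)*(v - 2)*(v + 4)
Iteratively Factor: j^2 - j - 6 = (j + 2)*(j - 3)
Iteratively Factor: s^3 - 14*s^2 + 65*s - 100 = (s - 5)*(s^2 - 9*s + 20) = (s - 5)*(s - 4)*(s - 5)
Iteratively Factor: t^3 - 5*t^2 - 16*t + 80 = (t + 4)*(t^2 - 9*t + 20) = (t - 5)*(t + 4)*(t - 4)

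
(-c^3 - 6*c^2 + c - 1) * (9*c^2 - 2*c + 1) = -9*c^5 - 52*c^4 + 20*c^3 - 17*c^2 + 3*c - 1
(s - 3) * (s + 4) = s^2 + s - 12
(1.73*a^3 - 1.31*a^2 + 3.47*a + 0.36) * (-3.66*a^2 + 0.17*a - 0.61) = -6.3318*a^5 + 5.0887*a^4 - 13.9782*a^3 + 0.0714000000000001*a^2 - 2.0555*a - 0.2196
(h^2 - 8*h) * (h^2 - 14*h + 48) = h^4 - 22*h^3 + 160*h^2 - 384*h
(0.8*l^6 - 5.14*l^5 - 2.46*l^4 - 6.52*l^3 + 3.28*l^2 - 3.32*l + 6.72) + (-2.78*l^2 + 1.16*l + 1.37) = 0.8*l^6 - 5.14*l^5 - 2.46*l^4 - 6.52*l^3 + 0.5*l^2 - 2.16*l + 8.09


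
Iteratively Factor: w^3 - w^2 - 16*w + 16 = (w + 4)*(w^2 - 5*w + 4) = (w - 1)*(w + 4)*(w - 4)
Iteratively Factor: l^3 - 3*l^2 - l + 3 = (l - 1)*(l^2 - 2*l - 3) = (l - 3)*(l - 1)*(l + 1)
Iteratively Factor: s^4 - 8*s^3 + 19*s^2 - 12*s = (s - 4)*(s^3 - 4*s^2 + 3*s) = (s - 4)*(s - 1)*(s^2 - 3*s) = s*(s - 4)*(s - 1)*(s - 3)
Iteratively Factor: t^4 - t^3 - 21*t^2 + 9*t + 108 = (t + 3)*(t^3 - 4*t^2 - 9*t + 36) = (t + 3)^2*(t^2 - 7*t + 12) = (t - 3)*(t + 3)^2*(t - 4)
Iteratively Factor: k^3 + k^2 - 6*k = (k)*(k^2 + k - 6) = k*(k - 2)*(k + 3)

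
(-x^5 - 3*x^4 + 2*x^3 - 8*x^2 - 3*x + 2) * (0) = 0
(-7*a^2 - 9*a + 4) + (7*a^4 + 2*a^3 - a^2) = 7*a^4 + 2*a^3 - 8*a^2 - 9*a + 4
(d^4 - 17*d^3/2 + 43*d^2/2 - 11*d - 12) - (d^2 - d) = d^4 - 17*d^3/2 + 41*d^2/2 - 10*d - 12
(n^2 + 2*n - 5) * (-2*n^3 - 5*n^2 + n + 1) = -2*n^5 - 9*n^4 + n^3 + 28*n^2 - 3*n - 5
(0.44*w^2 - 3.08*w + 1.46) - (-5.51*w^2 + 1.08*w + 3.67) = 5.95*w^2 - 4.16*w - 2.21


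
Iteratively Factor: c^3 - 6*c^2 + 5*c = (c)*(c^2 - 6*c + 5) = c*(c - 5)*(c - 1)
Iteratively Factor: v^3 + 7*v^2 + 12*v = (v)*(v^2 + 7*v + 12) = v*(v + 3)*(v + 4)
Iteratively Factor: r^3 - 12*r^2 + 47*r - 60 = (r - 5)*(r^2 - 7*r + 12) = (r - 5)*(r - 4)*(r - 3)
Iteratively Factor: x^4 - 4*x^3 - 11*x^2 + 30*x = (x + 3)*(x^3 - 7*x^2 + 10*x) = x*(x + 3)*(x^2 - 7*x + 10) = x*(x - 5)*(x + 3)*(x - 2)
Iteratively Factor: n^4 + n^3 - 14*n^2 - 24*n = (n + 3)*(n^3 - 2*n^2 - 8*n) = n*(n + 3)*(n^2 - 2*n - 8) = n*(n - 4)*(n + 3)*(n + 2)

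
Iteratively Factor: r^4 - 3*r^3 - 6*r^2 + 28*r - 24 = (r + 3)*(r^3 - 6*r^2 + 12*r - 8) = (r - 2)*(r + 3)*(r^2 - 4*r + 4) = (r - 2)^2*(r + 3)*(r - 2)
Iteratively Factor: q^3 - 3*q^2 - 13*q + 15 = (q + 3)*(q^2 - 6*q + 5) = (q - 1)*(q + 3)*(q - 5)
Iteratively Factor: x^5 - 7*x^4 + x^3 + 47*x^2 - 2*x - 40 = (x + 1)*(x^4 - 8*x^3 + 9*x^2 + 38*x - 40) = (x - 1)*(x + 1)*(x^3 - 7*x^2 + 2*x + 40) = (x - 5)*(x - 1)*(x + 1)*(x^2 - 2*x - 8) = (x - 5)*(x - 1)*(x + 1)*(x + 2)*(x - 4)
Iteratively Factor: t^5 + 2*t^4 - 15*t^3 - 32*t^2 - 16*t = (t + 1)*(t^4 + t^3 - 16*t^2 - 16*t) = (t + 1)*(t + 4)*(t^3 - 3*t^2 - 4*t) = (t + 1)^2*(t + 4)*(t^2 - 4*t) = (t - 4)*(t + 1)^2*(t + 4)*(t)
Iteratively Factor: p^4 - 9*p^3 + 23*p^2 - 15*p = (p - 1)*(p^3 - 8*p^2 + 15*p) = (p - 3)*(p - 1)*(p^2 - 5*p) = (p - 5)*(p - 3)*(p - 1)*(p)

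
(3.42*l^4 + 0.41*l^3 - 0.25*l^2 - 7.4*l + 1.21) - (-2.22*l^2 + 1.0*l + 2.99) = 3.42*l^4 + 0.41*l^3 + 1.97*l^2 - 8.4*l - 1.78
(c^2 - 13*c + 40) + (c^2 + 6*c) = 2*c^2 - 7*c + 40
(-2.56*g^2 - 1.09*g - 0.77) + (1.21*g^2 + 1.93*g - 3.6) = -1.35*g^2 + 0.84*g - 4.37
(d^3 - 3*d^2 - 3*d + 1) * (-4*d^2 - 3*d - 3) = -4*d^5 + 9*d^4 + 18*d^3 + 14*d^2 + 6*d - 3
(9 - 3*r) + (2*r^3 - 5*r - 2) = 2*r^3 - 8*r + 7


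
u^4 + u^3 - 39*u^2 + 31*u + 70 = (u - 5)*(u - 2)*(u + 1)*(u + 7)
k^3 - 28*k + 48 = (k - 4)*(k - 2)*(k + 6)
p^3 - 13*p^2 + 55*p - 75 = (p - 5)^2*(p - 3)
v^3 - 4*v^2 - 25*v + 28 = (v - 7)*(v - 1)*(v + 4)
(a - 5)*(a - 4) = a^2 - 9*a + 20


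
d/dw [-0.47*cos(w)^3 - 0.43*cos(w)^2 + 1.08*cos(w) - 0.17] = (1.41*cos(w)^2 + 0.86*cos(w) - 1.08)*sin(w)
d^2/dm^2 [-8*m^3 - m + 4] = -48*m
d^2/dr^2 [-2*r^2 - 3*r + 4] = -4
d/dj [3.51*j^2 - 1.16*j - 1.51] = 7.02*j - 1.16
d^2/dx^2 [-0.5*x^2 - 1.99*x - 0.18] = -1.00000000000000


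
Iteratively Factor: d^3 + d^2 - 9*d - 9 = (d + 1)*(d^2 - 9) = (d + 1)*(d + 3)*(d - 3)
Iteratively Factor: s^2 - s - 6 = (s - 3)*(s + 2)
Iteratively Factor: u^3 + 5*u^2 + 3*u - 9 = (u + 3)*(u^2 + 2*u - 3) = (u + 3)^2*(u - 1)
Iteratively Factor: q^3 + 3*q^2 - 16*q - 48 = (q - 4)*(q^2 + 7*q + 12) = (q - 4)*(q + 4)*(q + 3)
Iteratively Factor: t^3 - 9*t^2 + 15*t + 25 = (t - 5)*(t^2 - 4*t - 5) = (t - 5)^2*(t + 1)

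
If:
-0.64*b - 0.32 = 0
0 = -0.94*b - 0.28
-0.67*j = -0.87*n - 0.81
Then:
No Solution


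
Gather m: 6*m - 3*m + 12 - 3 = 3*m + 9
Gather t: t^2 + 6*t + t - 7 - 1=t^2 + 7*t - 8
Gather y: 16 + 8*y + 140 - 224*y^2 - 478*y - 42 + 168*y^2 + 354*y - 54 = -56*y^2 - 116*y + 60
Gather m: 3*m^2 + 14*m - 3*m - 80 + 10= 3*m^2 + 11*m - 70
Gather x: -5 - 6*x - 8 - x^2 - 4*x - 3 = -x^2 - 10*x - 16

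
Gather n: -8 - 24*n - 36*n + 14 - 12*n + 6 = 12 - 72*n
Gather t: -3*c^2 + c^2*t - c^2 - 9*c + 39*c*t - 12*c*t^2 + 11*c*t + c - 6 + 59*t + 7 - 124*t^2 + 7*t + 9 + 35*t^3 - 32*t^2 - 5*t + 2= -4*c^2 - 8*c + 35*t^3 + t^2*(-12*c - 156) + t*(c^2 + 50*c + 61) + 12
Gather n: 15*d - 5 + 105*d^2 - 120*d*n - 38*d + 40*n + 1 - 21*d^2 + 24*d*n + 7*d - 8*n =84*d^2 - 16*d + n*(32 - 96*d) - 4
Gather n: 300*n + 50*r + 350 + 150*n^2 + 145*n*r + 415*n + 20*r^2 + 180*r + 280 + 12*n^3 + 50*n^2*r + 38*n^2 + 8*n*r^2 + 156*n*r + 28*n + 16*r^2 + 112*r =12*n^3 + n^2*(50*r + 188) + n*(8*r^2 + 301*r + 743) + 36*r^2 + 342*r + 630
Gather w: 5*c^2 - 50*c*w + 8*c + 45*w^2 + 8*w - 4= 5*c^2 + 8*c + 45*w^2 + w*(8 - 50*c) - 4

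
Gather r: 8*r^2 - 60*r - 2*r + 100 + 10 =8*r^2 - 62*r + 110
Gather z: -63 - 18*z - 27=-18*z - 90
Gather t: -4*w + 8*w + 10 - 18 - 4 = 4*w - 12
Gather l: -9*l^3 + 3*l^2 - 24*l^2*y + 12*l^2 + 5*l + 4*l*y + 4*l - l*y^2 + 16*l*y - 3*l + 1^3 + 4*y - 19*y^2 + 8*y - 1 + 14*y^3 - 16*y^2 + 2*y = -9*l^3 + l^2*(15 - 24*y) + l*(-y^2 + 20*y + 6) + 14*y^3 - 35*y^2 + 14*y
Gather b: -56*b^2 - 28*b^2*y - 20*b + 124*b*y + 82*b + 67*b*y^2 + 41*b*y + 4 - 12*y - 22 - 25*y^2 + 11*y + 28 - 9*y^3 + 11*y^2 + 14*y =b^2*(-28*y - 56) + b*(67*y^2 + 165*y + 62) - 9*y^3 - 14*y^2 + 13*y + 10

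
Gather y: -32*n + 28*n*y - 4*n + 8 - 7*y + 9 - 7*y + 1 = -36*n + y*(28*n - 14) + 18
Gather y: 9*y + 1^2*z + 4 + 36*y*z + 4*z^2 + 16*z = y*(36*z + 9) + 4*z^2 + 17*z + 4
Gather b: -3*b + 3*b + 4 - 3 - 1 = 0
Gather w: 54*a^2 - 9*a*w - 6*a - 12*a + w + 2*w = 54*a^2 - 18*a + w*(3 - 9*a)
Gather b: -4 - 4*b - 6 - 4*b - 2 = -8*b - 12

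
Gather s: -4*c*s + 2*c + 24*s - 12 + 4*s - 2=2*c + s*(28 - 4*c) - 14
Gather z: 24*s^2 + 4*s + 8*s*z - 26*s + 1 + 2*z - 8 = 24*s^2 - 22*s + z*(8*s + 2) - 7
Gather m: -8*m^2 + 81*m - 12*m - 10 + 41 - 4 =-8*m^2 + 69*m + 27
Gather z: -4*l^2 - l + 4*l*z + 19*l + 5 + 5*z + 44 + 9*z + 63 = -4*l^2 + 18*l + z*(4*l + 14) + 112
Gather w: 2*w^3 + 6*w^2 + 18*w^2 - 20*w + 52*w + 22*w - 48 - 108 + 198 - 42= 2*w^3 + 24*w^2 + 54*w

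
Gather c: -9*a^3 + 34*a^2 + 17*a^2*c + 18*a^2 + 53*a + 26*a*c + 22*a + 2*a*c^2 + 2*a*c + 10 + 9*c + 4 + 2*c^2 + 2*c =-9*a^3 + 52*a^2 + 75*a + c^2*(2*a + 2) + c*(17*a^2 + 28*a + 11) + 14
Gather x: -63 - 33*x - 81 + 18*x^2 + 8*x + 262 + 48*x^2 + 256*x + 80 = 66*x^2 + 231*x + 198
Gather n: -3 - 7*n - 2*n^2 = -2*n^2 - 7*n - 3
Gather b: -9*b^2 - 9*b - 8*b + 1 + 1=-9*b^2 - 17*b + 2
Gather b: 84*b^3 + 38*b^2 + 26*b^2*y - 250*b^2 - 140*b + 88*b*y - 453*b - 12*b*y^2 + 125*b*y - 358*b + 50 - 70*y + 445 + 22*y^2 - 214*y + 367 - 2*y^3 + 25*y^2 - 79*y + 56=84*b^3 + b^2*(26*y - 212) + b*(-12*y^2 + 213*y - 951) - 2*y^3 + 47*y^2 - 363*y + 918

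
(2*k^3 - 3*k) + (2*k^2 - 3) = 2*k^3 + 2*k^2 - 3*k - 3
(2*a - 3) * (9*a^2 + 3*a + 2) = 18*a^3 - 21*a^2 - 5*a - 6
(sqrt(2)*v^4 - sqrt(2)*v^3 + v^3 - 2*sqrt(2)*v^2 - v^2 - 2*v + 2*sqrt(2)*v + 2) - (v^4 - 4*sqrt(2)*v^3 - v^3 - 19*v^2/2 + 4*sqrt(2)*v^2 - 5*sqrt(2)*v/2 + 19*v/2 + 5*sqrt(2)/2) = -v^4 + sqrt(2)*v^4 + 2*v^3 + 3*sqrt(2)*v^3 - 6*sqrt(2)*v^2 + 17*v^2/2 - 23*v/2 + 9*sqrt(2)*v/2 - 5*sqrt(2)/2 + 2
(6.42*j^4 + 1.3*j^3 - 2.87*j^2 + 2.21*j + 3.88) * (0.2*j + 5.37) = 1.284*j^5 + 34.7354*j^4 + 6.407*j^3 - 14.9699*j^2 + 12.6437*j + 20.8356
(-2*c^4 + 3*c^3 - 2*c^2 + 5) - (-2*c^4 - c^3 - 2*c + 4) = 4*c^3 - 2*c^2 + 2*c + 1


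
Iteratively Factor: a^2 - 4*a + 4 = (a - 2)*(a - 2)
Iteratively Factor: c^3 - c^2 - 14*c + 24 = (c - 2)*(c^2 + c - 12) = (c - 3)*(c - 2)*(c + 4)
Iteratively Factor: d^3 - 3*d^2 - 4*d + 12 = (d - 3)*(d^2 - 4) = (d - 3)*(d + 2)*(d - 2)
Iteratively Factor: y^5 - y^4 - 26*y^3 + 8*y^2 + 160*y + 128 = (y + 2)*(y^4 - 3*y^3 - 20*y^2 + 48*y + 64) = (y + 1)*(y + 2)*(y^3 - 4*y^2 - 16*y + 64) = (y + 1)*(y + 2)*(y + 4)*(y^2 - 8*y + 16) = (y - 4)*(y + 1)*(y + 2)*(y + 4)*(y - 4)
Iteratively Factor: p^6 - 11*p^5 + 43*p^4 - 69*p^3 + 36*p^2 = (p - 3)*(p^5 - 8*p^4 + 19*p^3 - 12*p^2) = p*(p - 3)*(p^4 - 8*p^3 + 19*p^2 - 12*p) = p*(p - 3)^2*(p^3 - 5*p^2 + 4*p) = p*(p - 4)*(p - 3)^2*(p^2 - p) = p*(p - 4)*(p - 3)^2*(p - 1)*(p)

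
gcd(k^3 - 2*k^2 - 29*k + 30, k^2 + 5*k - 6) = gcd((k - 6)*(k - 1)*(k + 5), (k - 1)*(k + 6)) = k - 1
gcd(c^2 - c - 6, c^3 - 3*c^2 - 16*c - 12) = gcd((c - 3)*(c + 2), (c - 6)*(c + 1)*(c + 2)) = c + 2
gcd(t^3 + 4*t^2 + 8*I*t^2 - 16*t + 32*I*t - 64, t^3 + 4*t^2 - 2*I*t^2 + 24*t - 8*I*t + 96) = t^2 + t*(4 + 4*I) + 16*I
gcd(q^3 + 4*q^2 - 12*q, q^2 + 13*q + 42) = q + 6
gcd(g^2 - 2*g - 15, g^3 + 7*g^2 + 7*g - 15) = g + 3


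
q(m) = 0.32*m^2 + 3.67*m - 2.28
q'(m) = 0.64*m + 3.67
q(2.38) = 8.27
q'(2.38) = 5.19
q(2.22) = 7.44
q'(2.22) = 5.09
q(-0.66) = -4.56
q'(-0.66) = 3.25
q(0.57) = -0.08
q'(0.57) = 4.03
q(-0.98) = -5.57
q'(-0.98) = 3.04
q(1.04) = 1.88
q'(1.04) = 4.34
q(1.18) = 2.50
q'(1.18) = 4.43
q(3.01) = 11.67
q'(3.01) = 5.60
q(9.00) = 56.67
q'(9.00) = 9.43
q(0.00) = -2.28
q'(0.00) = 3.67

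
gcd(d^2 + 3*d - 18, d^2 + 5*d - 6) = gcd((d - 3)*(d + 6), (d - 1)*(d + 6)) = d + 6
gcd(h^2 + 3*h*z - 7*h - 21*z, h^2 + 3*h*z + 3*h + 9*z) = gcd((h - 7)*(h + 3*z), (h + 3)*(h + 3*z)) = h + 3*z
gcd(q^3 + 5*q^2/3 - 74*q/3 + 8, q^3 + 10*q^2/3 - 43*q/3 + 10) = q + 6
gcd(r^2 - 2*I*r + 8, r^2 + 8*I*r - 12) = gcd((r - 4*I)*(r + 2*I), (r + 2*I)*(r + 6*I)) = r + 2*I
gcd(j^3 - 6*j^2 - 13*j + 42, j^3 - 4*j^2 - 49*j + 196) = j - 7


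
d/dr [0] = 0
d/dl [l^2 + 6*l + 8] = 2*l + 6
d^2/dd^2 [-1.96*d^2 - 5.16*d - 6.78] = -3.92000000000000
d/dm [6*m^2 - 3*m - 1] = 12*m - 3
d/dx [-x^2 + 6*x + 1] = 6 - 2*x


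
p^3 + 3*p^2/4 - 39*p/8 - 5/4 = (p - 2)*(p + 1/4)*(p + 5/2)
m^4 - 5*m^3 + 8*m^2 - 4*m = m*(m - 2)^2*(m - 1)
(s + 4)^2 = s^2 + 8*s + 16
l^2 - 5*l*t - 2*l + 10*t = (l - 2)*(l - 5*t)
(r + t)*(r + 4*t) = r^2 + 5*r*t + 4*t^2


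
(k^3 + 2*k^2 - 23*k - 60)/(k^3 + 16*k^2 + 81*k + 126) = (k^2 - k - 20)/(k^2 + 13*k + 42)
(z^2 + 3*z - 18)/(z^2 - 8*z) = (z^2 + 3*z - 18)/(z*(z - 8))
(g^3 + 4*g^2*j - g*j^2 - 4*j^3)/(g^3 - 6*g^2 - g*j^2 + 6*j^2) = (g + 4*j)/(g - 6)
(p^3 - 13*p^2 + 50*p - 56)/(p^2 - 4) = (p^2 - 11*p + 28)/(p + 2)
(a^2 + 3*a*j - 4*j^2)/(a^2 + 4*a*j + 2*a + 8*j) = (a - j)/(a + 2)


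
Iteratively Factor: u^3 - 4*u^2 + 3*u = (u)*(u^2 - 4*u + 3) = u*(u - 1)*(u - 3)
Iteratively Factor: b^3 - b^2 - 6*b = (b)*(b^2 - b - 6) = b*(b - 3)*(b + 2)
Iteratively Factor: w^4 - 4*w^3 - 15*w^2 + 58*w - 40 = (w - 1)*(w^3 - 3*w^2 - 18*w + 40) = (w - 5)*(w - 1)*(w^2 + 2*w - 8) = (w - 5)*(w - 1)*(w + 4)*(w - 2)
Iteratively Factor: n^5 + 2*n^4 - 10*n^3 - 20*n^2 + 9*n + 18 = (n + 3)*(n^4 - n^3 - 7*n^2 + n + 6) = (n - 1)*(n + 3)*(n^3 - 7*n - 6) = (n - 1)*(n + 2)*(n + 3)*(n^2 - 2*n - 3) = (n - 3)*(n - 1)*(n + 2)*(n + 3)*(n + 1)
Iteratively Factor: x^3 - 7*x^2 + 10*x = (x - 2)*(x^2 - 5*x) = x*(x - 2)*(x - 5)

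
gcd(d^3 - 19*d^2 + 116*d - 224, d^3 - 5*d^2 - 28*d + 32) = d - 8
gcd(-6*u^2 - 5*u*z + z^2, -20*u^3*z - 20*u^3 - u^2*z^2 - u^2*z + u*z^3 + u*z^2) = 1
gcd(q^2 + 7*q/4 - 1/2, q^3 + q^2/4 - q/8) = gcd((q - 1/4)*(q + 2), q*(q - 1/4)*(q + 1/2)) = q - 1/4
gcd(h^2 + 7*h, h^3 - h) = h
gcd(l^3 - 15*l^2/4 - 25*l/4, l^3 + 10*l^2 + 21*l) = l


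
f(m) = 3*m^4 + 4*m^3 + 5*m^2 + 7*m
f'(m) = 12*m^3 + 12*m^2 + 10*m + 7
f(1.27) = 32.95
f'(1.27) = 63.64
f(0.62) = 7.66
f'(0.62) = 20.67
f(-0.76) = -3.19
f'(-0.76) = 1.06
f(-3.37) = 267.04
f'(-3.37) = -349.69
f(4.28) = 1441.85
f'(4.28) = 1210.45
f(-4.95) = 1403.83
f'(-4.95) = -1203.92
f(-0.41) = -2.22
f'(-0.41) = 4.09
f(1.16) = 26.52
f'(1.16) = 53.48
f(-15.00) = 139395.00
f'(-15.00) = -37943.00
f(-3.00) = 159.00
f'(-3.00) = -239.00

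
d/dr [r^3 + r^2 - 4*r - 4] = 3*r^2 + 2*r - 4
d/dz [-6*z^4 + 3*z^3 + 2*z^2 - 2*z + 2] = -24*z^3 + 9*z^2 + 4*z - 2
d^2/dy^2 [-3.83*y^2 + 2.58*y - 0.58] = -7.66000000000000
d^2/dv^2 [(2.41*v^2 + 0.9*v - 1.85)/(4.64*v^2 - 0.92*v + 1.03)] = (59.328896*v^3 - 308.085792*v^2 + 21.576*v + 21.370578)/(99.897344*v^6 - 59.421696*v^5 + 78.308352*v^4 - 27.159872*v^3 + 17.383104*v^2 - 2.928084*v + 1.092727)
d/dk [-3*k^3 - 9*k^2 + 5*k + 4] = -9*k^2 - 18*k + 5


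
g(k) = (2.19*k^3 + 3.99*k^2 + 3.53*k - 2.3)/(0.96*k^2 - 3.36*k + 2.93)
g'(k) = (3.36 - 1.92*k)*(2.19*k^3 + 3.99*k^2 + 3.53*k - 2.3)/(0.96*k^2 - 3.36*k + 2.93)^2 + (6.57*k^2 + 7.98*k + 3.53)/(0.96*k^2 - 3.36*k + 2.93) = (2.1024*k^4 - 14.7168*k^3 + 2.4549*k^2 + 27.7974*k + 2.6149)/(0.9216*k^4 - 6.4512*k^3 + 16.9152*k^2 - 19.6896*k + 8.5849)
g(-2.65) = -1.31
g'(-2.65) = 0.94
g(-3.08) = -1.76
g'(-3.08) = 1.12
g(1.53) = 556.30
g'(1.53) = 7297.56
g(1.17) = 34.51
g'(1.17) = 192.65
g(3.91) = 45.52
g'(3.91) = -11.99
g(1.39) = 141.56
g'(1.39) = 1093.95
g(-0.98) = -0.56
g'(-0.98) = -0.13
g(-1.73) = -0.67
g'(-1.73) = 0.42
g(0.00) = -0.78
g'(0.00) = 0.30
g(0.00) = -0.78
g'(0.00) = 0.30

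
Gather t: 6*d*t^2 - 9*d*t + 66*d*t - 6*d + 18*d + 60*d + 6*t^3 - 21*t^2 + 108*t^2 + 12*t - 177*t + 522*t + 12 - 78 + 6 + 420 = 72*d + 6*t^3 + t^2*(6*d + 87) + t*(57*d + 357) + 360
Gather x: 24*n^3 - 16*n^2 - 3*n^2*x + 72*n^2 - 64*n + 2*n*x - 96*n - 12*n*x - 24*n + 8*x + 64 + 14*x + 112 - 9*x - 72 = 24*n^3 + 56*n^2 - 184*n + x*(-3*n^2 - 10*n + 13) + 104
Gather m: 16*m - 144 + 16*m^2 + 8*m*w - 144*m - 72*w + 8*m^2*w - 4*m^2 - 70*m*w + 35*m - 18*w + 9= m^2*(8*w + 12) + m*(-62*w - 93) - 90*w - 135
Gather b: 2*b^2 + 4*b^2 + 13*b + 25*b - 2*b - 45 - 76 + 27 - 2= 6*b^2 + 36*b - 96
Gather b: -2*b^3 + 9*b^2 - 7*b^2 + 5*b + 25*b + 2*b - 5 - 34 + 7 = -2*b^3 + 2*b^2 + 32*b - 32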